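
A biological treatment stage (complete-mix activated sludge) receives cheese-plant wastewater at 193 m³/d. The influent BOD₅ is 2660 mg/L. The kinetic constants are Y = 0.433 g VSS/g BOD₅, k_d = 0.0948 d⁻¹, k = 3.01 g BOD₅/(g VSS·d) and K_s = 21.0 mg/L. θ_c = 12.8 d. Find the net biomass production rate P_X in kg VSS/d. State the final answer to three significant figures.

From the Monod/SRT balance for a CMAS, S = K_s·(1+k_d θ_c)/[θ_c·(Y k − k_d) − 1] = 21.0 × (1 + 0.0948 × 12.8) / [12.8 × (0.433 × 3.01 − 0.0948) − 1] = 46.48 / 14.47 = 3.212 mg/L.
Observed yield with endogenous decay: Y_obs = Y / (1 + k_d·θ_c) = 0.433 / (1 + 0.0948 × 12.8) = 0.433 / 2.213 = 0.1956 g VSS/g BOD₅.
Substrate removed = Q·(S₀ − S) = 193 m³/d × (2660 − 3.21) g/m³ = 5.13×10^5 g/d = 512.8 kg/d.
Net biomass production P_X = Y_obs × Q·(S₀ − S) = 0.1956 × 512.8 = 100.3 kg VSS/d.

P_X ≈ 100 kg VSS/d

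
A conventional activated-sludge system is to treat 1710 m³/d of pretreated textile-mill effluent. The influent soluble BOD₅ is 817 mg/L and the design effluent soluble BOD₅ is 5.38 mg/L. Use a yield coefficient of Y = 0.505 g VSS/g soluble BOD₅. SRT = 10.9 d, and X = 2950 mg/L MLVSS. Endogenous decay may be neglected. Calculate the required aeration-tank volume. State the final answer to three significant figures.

With k_d = 0 the design equation reduces to V = Y Q (S₀−S) θ_c / X = 0.505 × 1710 × (817 − 5.38) × 10.9 / 2950 = 2590 m³.

V ≈ 2590 m³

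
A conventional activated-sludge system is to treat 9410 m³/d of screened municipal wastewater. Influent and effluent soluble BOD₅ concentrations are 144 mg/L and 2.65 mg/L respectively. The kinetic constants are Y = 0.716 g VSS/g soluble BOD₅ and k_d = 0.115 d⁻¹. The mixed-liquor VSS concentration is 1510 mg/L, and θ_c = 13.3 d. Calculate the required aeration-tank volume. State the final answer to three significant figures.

V ≈ 3320 m³

From the SRT design equation V = Y Q (S₀−S) θ_c / [X (1 + k_d θ_c)] = 0.716 × 9410 × (144 − 2.65) × 13.3 / [1510 × (1 + 0.115 × 13.3)] = 1.27×10^7 / 3820 = 3316 m³.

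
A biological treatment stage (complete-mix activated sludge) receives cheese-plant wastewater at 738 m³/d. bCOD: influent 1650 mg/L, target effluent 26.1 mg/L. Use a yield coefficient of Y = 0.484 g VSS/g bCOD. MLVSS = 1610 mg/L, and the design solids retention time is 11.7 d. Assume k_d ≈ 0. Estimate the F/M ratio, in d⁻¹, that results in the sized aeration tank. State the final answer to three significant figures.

V·X = Y·Q·ΔS·θ_c gives V = 0.484 × 738 × (1650 − 26.1) × 11.7 / 1610 = 4215 m³.
Food-to-microorganism ratio F/M = Q S₀ / (V X) = 738 × 1650 / (4215 × 1610) = 0.1794 d⁻¹.

F/M ≈ 0.179 d⁻¹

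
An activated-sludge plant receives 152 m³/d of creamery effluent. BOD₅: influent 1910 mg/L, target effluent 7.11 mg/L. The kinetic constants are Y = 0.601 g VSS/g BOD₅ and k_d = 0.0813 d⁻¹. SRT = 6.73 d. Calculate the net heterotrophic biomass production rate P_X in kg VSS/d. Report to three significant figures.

Correct the yield for decay: Y_obs = Y/(1 + k_d θ_c) = 0.601 / (1 + 0.0813 × 6.73) = 0.601 / 1.547 = 0.3885.
Q·(S₀ − S) = 152 × (1910 − 7.11) × 10⁻³ = 289.2 kg/d removed.
So the net sludge growth is P_X = 0.3885 × 289.2 = 112.4 kg VSS/d.

P_X ≈ 112 kg VSS/d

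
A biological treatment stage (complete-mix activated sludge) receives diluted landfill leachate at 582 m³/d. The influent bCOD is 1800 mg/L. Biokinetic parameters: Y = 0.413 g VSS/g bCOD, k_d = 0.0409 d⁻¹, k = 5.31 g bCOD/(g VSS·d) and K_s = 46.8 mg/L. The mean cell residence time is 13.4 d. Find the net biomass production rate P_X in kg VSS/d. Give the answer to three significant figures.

Effluent substrate depends only on kinetics and SRT: S = K_s(1 + k_d θ_c) / [θ_c(Yk − k_d) − 1] = 46.8 × (1 + 0.0409 × 13.4) / [13.4 × (0.413 × 5.31 − 0.0409) − 1] = 72.45 / 27.84 = 2.602 mg/L.
Correct the yield for decay: Y_obs = Y/(1 + k_d θ_c) = 0.413 / (1 + 0.0409 × 13.4) = 0.413 / 1.548 = 0.2668.
Mass of bCOD removed per day: Q(S₀ − S) = 582 × 1797 g/m³ = 1046 kg/d.
So the net sludge growth is P_X = 0.2668 × 1046 = 279.1 kg VSS/d.

P_X ≈ 279 kg VSS/d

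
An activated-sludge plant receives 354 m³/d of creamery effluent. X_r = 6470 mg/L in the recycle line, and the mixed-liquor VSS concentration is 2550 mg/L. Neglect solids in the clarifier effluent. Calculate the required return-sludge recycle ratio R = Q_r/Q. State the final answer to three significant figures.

R ≈ 0.651

Mass balance around the secondary clarifier (neglecting effluent solids): R = X / (X_r − X) = 2550 / (6470 − 2550) = 0.6505.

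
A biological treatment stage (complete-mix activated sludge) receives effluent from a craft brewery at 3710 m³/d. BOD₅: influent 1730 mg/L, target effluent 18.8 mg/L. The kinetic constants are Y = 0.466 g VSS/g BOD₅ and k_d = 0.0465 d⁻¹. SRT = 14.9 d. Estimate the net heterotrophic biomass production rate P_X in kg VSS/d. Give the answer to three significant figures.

Observed yield with endogenous decay: Y_obs = Y / (1 + k_d·θ_c) = 0.466 / (1 + 0.0465 × 14.9) = 0.466 / 1.693 = 0.2753 g VSS/g BOD₅.
Mass of BOD₅ removed per day: Q(S₀ − S) = 3710 × 1711 g/m³ = 6349 kg/d.
P_X = Y_obs · Q(S₀ − S) = 0.2753 × 6349 = 1748 kg VSS/d.

P_X ≈ 1750 kg VSS/d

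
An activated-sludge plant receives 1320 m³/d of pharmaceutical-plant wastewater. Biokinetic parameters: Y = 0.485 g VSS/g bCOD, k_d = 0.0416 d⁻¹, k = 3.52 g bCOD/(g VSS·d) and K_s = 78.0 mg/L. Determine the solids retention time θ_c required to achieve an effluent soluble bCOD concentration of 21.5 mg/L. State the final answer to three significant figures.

θ_c ≈ 3.06 d

From 1/θ_c = Y·k·S/(K_s + S) − k_d: Y·k·S/(K_s+S) = 0.485 × 3.52 × 21.5 / (78.0 + 21.5) = 0.3689 d⁻¹.
Then 1/θ_c = μ − k_d = 0.3689 − 0.0416 = 0.3273 d⁻¹, giving θ_c = 3.055 d.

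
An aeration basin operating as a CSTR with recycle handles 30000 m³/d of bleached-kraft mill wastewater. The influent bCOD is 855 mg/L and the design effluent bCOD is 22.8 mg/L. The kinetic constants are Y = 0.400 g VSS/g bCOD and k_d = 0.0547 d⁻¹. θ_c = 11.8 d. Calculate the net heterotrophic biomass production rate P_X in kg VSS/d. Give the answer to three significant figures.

P_X ≈ 6070 kg VSS/d

Correct the yield for decay: Y_obs = Y/(1 + k_d θ_c) = 0.400 / (1 + 0.0547 × 11.8) = 0.400 / 1.645 = 0.2431.
Mass of bCOD removed per day: Q(S₀ − S) = 30000 × 832.2 g/m³ = 24966 kg/d.
Net biomass production P_X = Y_obs × Q·(S₀ − S) = 0.2431 × 24966 = 6069 kg VSS/d.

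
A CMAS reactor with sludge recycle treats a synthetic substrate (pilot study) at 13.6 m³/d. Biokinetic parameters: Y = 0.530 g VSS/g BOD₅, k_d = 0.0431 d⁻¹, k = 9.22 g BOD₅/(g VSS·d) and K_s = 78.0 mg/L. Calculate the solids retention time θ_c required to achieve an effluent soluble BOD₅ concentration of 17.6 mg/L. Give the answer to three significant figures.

θ_c ≈ 1.17 d

From 1/θ_c = Y·k·S/(K_s + S) − k_d: Y·k·S/(K_s+S) = 0.530 × 9.22 × 17.6 / (78.0 + 17.6) = 0.8996 d⁻¹.
θ_c = 1/(μ − k_d) = 1/(0.8996 − 0.0431) = 1/0.8565 = 1.168 d.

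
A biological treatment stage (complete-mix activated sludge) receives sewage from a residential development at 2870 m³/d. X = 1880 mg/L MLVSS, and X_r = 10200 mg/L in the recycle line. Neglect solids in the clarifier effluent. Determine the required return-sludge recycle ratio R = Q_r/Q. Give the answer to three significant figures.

R = Q_r/Q = X/(X_r − X) = 1880 / (10200 − 1880) = 0.2260.

R ≈ 0.226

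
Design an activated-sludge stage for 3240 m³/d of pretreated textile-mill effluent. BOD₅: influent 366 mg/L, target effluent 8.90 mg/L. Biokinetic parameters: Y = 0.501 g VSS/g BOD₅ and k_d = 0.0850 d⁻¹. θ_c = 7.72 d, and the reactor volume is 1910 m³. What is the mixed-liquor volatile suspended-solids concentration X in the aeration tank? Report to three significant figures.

Solving the biomass balance for X: X = Y Q (S₀−S) θ_c / [V (1+k_d θ_c)] = 0.501 × 3240 × (366 − 8.90) × 7.72 / [1910 × (1 + 0.0850 × 7.72)] = 1415 mg/L.

X ≈ 1410 mg/L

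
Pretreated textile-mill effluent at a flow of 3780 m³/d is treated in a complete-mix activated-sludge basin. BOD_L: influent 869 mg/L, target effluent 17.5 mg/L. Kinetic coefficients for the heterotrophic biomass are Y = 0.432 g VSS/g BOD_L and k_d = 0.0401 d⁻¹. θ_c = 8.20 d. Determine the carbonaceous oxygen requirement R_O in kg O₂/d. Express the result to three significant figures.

Y_obs = Y / (1 + k_d θ_c) = 0.432 / (1 + 0.0401 × 8.20) = 0.432 / 1.329 = 0.3251.
ΔS = 869 − 17.5 = 851.5 mg/L, so the substrate removal rate is 3780 × 851.5/1000 = 3219 kg BOD_L/d.
P_X = Y_obs·Q·(S₀ − S) = 0.3251 × 3219 = 1046 kg VSS/d.
R_O = Q·(S₀ − S) − 1.42·P_X = 3219 − 1.42 × 1046 = 1733 kg O₂/d.

R_O ≈ 1730 kg O₂/d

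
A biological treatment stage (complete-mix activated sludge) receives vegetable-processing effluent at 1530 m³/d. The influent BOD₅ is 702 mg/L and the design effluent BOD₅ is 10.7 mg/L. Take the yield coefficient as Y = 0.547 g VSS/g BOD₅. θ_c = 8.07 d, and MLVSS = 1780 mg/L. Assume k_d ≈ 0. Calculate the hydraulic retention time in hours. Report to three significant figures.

With k_d = 0 the design equation reduces to V = Y Q (S₀−S) θ_c / X = 0.547 × 1530 × (702 − 10.7) × 8.07 / 1780 = 2623 m³.
τ = V/Q = 2623/1530 = 1.714 d, or 41.15 h.

τ ≈ 41.1 h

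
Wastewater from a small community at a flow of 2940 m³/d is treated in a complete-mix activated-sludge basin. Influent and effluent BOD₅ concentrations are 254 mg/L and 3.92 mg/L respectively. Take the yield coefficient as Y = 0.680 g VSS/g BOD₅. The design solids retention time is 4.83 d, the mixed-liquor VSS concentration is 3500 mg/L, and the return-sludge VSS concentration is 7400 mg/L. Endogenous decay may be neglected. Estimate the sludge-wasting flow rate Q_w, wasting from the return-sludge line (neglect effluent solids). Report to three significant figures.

Biomass mass balance (decay neglected): V·X = Y·Q·(S₀ − S)·θ_c, so V = 0.680 × 2940 × (254 − 3.92) × 4.83 / 3500 = 689.9 m³.
Q_w = (V·X)/(θ_c X_r) = 689.9 × 3500 / (4.83 × 7400) = 67.56 m³/d.

Q_w ≈ 67.6 m³/d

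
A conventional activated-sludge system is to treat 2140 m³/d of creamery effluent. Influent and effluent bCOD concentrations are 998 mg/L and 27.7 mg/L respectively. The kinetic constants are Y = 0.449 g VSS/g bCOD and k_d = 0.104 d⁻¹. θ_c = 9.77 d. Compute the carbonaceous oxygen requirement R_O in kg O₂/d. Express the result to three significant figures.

R_O ≈ 1420 kg O₂/d

The observed yield is Y_obs = Y/(1 + k_d·θ_c) = 0.449 / (1 + 0.104 × 9.77) = 0.449 / 2.016 = 0.2227 g VSS per g bCOD removed.
Substrate removed = Q·(S₀ − S) = 2140 m³/d × (998 − 27.7) g/m³ = 2.08×10^6 g/d = 2076 kg/d.
Biomass synthesised: P_X = Y_obs × 2076 = 462.4 kg VSS/d.
R_O = Q·(S₀ − S) − 1.42·P_X = 2076 − 1.42 × 462.4 = 1420 kg O₂/d.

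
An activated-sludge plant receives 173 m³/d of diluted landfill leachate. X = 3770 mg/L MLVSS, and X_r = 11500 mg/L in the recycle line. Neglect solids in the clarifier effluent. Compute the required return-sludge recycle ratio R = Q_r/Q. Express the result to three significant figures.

R ≈ 0.488

R = Q_r/Q = X/(X_r − X) = 3770 / (11500 − 3770) = 0.4877.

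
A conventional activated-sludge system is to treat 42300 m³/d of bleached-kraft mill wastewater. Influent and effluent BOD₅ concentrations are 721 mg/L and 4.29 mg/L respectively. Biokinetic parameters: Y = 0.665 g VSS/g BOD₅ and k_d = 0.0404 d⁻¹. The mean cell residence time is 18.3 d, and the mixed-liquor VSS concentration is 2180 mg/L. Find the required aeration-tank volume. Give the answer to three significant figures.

From the SRT design equation V = Y Q (S₀−S) θ_c / [X (1 + k_d θ_c)] = 0.665 × 42300 × (721 − 4.29) × 18.3 / [2180 × (1 + 0.0404 × 18.3)] = 3.69×10^8 / 3792 = 97302 m³.

V ≈ 97300 m³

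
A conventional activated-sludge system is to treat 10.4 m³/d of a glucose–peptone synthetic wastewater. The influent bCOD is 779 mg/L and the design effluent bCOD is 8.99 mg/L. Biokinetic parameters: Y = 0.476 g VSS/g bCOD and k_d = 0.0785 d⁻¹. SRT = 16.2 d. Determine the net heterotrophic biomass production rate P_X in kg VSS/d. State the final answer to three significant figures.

P_X ≈ 1.68 kg VSS/d

Observed yield with endogenous decay: Y_obs = Y / (1 + k_d·θ_c) = 0.476 / (1 + 0.0785 × 16.2) = 0.476 / 2.272 = 0.2095 g VSS/g bCOD.
Mass of bCOD removed per day: Q(S₀ − S) = 10.4 × 770.0 g/m³ = 8.008 kg/d.
So the net sludge growth is P_X = 0.2095 × 8.008 = 1.678 kg VSS/d.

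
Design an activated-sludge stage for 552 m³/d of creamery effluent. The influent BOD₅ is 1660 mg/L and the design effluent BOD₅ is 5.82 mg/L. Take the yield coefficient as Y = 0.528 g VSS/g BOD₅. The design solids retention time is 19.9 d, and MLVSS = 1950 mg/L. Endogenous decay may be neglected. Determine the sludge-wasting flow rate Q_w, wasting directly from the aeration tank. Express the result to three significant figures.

Q_w ≈ 247 m³/d

With k_d = 0 the design equation reduces to V = Y Q (S₀−S) θ_c / X = 0.528 × 552 × (1660 − 5.82) × 19.9 / 1950 = 4920 m³.
With mixed-liquor wasting, θ_c = V/Q_w, so Q_w = V/θ_c = 4920/19.9 = 247.2 m³/d.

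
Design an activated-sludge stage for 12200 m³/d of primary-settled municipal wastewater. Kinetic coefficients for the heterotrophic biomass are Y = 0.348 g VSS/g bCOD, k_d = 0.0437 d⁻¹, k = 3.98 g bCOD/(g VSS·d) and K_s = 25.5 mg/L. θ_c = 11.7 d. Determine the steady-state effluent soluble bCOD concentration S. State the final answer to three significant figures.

S ≈ 2.62 mg/L

From the Monod/SRT balance for a CMAS, S = K_s·(1+k_d θ_c)/[θ_c·(Y k − k_d) − 1] = 25.5 × (1 + 0.0437 × 11.7) / [11.7 × (0.348 × 3.98 − 0.0437) − 1] = 38.54 / 14.69 = 2.623 mg/L.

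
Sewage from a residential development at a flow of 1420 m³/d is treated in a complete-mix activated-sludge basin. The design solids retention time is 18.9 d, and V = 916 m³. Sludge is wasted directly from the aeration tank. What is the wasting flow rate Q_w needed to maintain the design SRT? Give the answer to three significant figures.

Q_w ≈ 48.5 m³/d

For wasting at MLVSS concentration, Q_w = V/θ_c = 916.0/18.9 = 48.47 m³/d.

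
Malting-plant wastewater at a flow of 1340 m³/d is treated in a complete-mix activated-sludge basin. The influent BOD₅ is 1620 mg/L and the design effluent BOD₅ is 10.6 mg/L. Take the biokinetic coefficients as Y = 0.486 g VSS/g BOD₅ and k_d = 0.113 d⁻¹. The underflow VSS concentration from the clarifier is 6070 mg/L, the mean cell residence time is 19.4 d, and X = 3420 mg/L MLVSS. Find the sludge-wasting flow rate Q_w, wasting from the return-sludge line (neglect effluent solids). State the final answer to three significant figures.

Q_w ≈ 54.1 m³/d

From the SRT design equation V = Y Q (S₀−S) θ_c / [X (1 + k_d θ_c)] = 0.486 × 1340 × (1620 − 10.6) × 19.4 / [3420 × (1 + 0.113 × 19.4)] = 2.03×10^7 / 10917 = 1862 m³.
Wasting from the return line (neglecting effluent solids): Q_w = V·X / (θ_c·X_r) = 1862 × 3420 / (19.4 × 6070) = 54.09 m³/d.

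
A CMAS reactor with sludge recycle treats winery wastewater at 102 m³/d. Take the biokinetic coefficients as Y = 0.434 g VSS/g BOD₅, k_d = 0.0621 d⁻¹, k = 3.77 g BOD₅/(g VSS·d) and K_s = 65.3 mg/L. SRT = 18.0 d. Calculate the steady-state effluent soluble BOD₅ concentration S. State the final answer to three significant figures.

For a completely mixed reactor with recycle the Lawrence–McCarty relation gives S = K_s·(1 + k_d·θ_c) / [θ_c·(Y·k − k_d) − 1] = 65.3 × (1 + 0.0621 × 18.0) / [18.0 × (0.434 × 3.77 − 0.0621) − 1] = 138.3 / 27.33 = 5.059 mg/L.

S ≈ 5.06 mg/L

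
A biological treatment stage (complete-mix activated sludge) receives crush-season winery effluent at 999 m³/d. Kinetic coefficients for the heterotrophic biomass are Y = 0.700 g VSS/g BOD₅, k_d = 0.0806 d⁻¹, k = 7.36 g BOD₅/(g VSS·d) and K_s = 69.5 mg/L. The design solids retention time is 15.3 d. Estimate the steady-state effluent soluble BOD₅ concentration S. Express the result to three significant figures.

For a completely mixed reactor with recycle the Lawrence–McCarty relation gives S = K_s·(1 + k_d·θ_c) / [θ_c·(Y·k − k_d) − 1] = 69.5 × (1 + 0.0806 × 15.3) / [15.3 × (0.700 × 7.36 − 0.0806) − 1] = 155.2 / 76.59 = 2.026 mg/L.

S ≈ 2.03 mg/L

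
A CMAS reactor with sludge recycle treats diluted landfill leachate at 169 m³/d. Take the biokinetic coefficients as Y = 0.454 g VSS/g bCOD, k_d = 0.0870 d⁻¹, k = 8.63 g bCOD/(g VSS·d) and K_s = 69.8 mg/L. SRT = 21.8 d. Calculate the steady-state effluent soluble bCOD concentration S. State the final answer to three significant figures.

S ≈ 2.45 mg/L

For a completely mixed reactor with recycle the Lawrence–McCarty relation gives S = K_s·(1 + k_d·θ_c) / [θ_c·(Y·k − k_d) − 1] = 69.8 × (1 + 0.0870 × 21.8) / [21.8 × (0.454 × 8.63 − 0.0870) − 1] = 202.2 / 82.52 = 2.450 mg/L.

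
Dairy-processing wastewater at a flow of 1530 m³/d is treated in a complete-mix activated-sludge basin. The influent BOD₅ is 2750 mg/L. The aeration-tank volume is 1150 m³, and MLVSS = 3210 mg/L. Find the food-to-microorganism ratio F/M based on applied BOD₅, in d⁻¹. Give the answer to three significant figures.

F/M ≈ 1.14 d⁻¹

Food-to-microorganism ratio F/M = Q S₀ / (V X) = 1530 × 2750 / (1150 × 3210) = 1.140 d⁻¹.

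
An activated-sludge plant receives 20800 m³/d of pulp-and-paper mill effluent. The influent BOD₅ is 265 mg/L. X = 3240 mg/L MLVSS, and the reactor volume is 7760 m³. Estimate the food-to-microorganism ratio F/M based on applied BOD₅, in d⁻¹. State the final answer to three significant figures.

F/M = applied load / biomass = Q·S₀/(V·X) = 20800 × 265 / (7760 × 3240) = 0.2192 d⁻¹.

F/M ≈ 0.219 d⁻¹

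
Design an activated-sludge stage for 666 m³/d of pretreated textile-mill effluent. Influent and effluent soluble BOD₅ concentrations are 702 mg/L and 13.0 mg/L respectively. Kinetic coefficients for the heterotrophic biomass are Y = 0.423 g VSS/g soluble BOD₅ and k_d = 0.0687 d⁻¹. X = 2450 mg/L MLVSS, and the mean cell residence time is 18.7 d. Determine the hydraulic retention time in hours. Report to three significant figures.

Steady-state biomass mass balance: V·X·(1 + k_d·θ_c) = Y·Q·(S₀ − S)·θ_c, so V = 0.423 × 666 × (702 − 13.0) × 18.7 / [2450 × (1 + 0.0687 × 18.7)] = 3.63×10^6 / 5597 = 648.5 m³.
HRT = V/Q = 648.5 m³ / 666 m³·d⁻¹ = 0.9737 d × 24 = 23.37 h.

τ ≈ 23.4 h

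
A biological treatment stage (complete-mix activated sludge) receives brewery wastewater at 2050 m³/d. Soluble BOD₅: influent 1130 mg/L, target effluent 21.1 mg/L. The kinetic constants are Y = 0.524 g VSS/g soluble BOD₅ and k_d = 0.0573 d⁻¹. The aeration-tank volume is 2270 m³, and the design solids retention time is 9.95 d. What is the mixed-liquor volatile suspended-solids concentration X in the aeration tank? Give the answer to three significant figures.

X ≈ 3330 mg/L

Solving the biomass balance for X: X = Y Q (S₀−S) θ_c / [V (1+k_d θ_c)] = 0.524 × 2050 × (1130 − 21.1) × 9.95 / [2270 × (1 + 0.0573 × 9.95)] = 3325 mg/L.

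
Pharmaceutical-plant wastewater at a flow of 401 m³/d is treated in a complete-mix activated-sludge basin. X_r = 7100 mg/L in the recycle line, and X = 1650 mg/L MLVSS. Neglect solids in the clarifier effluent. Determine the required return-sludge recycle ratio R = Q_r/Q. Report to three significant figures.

R = Q_r/Q = X/(X_r − X) = 1650 / (7100 − 1650) = 0.3028.

R ≈ 0.303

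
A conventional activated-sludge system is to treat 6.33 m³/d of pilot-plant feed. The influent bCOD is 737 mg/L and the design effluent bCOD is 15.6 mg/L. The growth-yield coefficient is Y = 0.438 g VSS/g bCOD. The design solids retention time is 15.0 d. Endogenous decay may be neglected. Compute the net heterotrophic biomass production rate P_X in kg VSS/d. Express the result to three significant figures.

With endogenous decay neglected, the observed yield equals the true yield: Y_obs = Y = 0.438 g VSS/g bCOD.
ΔS = 737 − 15.6 = 721.4 mg/L, so the substrate removal rate is 6.33 × 721.4/1000 = 4.566 kg bCOD/d.
Biomass produced: P_X = Y_obs·Q·ΔS = 0.4380 × 4.566 ≈ 2.000 kg VSS/d.

P_X ≈ 2.00 kg VSS/d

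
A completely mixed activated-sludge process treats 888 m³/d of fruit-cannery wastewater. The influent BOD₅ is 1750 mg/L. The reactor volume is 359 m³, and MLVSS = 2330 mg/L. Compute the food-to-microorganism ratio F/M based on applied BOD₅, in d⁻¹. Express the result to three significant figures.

F/M = Q·S₀ / (V·X) = 888 × 1750 / (359.0 × 2330) = 1.858 g BOD₅·(g VSS·d)⁻¹.

F/M ≈ 1.86 d⁻¹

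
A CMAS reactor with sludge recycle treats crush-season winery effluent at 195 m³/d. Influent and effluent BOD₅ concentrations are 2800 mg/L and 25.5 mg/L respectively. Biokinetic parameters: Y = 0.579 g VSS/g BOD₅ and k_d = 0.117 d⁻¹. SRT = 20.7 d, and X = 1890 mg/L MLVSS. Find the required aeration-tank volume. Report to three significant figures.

V ≈ 1000 m³

Rearranging the biomass balance for a CMAS with decay, V = Y·Q·ΔS·θ_c / [X·(1+k_d θ_c)] = 0.579 × 195 × (2800 − 25.5) × 20.7 / [1890 × (1 + 0.117 × 20.7)] = 6.48×10^6 / 6467 = 1003 m³.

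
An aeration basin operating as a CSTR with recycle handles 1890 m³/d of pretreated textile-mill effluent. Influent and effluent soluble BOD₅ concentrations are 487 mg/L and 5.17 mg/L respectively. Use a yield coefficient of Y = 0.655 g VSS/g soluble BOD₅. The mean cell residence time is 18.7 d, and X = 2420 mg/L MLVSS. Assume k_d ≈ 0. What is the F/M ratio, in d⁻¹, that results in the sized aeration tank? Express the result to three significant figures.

V·X = Y·Q·ΔS·θ_c gives V = 0.655 × 1890 × (487 − 5.17) × 18.7 / 2420 = 4609 m³.
F/M = Q·S₀ / (V·X) = 1890 × 487 / (4609 × 2420) = 0.08252 g soluble BOD₅·(g VSS·d)⁻¹.

F/M ≈ 0.0825 d⁻¹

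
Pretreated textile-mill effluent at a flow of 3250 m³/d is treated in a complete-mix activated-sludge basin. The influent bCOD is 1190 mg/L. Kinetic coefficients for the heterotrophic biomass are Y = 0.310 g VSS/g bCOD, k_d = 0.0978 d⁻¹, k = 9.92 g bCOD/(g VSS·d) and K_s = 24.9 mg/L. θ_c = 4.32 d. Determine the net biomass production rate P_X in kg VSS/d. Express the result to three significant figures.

P_X ≈ 841 kg VSS/d

For a completely mixed reactor with recycle the Lawrence–McCarty relation gives S = K_s·(1 + k_d·θ_c) / [θ_c·(Y·k − k_d) − 1] = 24.9 × (1 + 0.0978 × 4.32) / [4.32 × (0.310 × 9.92 − 0.0978) − 1] = 35.42 / 11.86 = 2.986 mg/L.
Y_obs = Y / (1 + k_d θ_c) = 0.310 / (1 + 0.0978 × 4.32) = 0.310 / 1.422 = 0.2179.
Mass of bCOD removed per day: Q(S₀ − S) = 3250 × 1187 g/m³ = 3858 kg/d.
Net biomass production P_X = Y_obs × Q·(S₀ − S) = 0.2179 × 3858 = 840.7 kg VSS/d.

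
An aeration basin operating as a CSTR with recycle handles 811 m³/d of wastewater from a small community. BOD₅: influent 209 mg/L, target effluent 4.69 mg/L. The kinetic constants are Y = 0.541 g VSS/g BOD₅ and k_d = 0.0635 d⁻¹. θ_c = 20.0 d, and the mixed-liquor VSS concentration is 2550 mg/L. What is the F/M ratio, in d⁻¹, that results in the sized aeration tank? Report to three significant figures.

Rearranging the biomass balance for a CMAS with decay, V = Y·Q·ΔS·θ_c / [X·(1+k_d θ_c)] = 0.541 × 811 × (209 − 4.69) × 20.0 / [2550 × (1 + 0.0635 × 20.0)] = 1.79×10^6 / 5788 = 309.7 m³.
F/M = applied load / biomass = Q·S₀/(V·X) = 811 × 209 / (309.7 × 2550) = 0.2146 d⁻¹.

F/M ≈ 0.215 d⁻¹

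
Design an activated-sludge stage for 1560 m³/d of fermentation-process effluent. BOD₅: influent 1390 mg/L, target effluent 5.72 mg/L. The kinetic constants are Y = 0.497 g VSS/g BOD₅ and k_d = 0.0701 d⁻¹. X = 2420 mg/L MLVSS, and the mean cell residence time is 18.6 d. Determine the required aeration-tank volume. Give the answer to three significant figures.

V ≈ 3580 m³

Rearranging the biomass balance for a CMAS with decay, V = Y·Q·ΔS·θ_c / [X·(1+k_d θ_c)] = 0.497 × 1560 × (1390 − 5.72) × 18.6 / [2420 × (1 + 0.0701 × 18.6)] = 2×10^7 / 5575 = 3581 m³.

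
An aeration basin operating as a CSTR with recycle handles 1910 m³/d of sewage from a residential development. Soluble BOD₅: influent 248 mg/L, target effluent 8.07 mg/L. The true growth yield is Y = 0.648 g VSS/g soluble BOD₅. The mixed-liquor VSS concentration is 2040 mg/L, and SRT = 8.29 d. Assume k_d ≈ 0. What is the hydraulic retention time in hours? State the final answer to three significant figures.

τ ≈ 15.2 h

Biomass mass balance (decay neglected): V·X = Y·Q·(S₀ − S)·θ_c, so V = 0.648 × 1910 × (248 − 8.07) × 8.29 / 2040 = 1207 m³.
τ = V/Q = 1207/1910 = 0.6318 d, or 15.16 h.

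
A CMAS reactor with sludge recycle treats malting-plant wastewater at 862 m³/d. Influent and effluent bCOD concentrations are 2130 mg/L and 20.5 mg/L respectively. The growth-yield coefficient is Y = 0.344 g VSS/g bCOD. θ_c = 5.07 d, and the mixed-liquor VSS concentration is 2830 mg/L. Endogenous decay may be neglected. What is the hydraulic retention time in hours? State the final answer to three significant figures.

V·X = Y·Q·ΔS·θ_c gives V = 0.344 × 862 × (2130 − 20.5) × 5.07 / 2830 = 1121 m³.
τ = V/Q = 1121/862 = 1.300 d, or 31.20 h.

τ ≈ 31.2 h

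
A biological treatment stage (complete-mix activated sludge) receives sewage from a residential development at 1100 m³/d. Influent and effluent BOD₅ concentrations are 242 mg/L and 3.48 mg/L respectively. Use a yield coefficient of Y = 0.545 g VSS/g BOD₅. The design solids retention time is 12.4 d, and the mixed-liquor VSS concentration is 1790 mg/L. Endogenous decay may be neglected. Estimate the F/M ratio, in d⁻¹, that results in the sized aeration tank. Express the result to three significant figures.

F/M ≈ 0.150 d⁻¹

V·X = Y·Q·ΔS·θ_c gives V = 0.545 × 1100 × (242 − 3.48) × 12.4 / 1790 = 990.6 m³.
F/M = applied load / biomass = Q·S₀/(V·X) = 1100 × 242 / (990.6 × 1790) = 0.1501 d⁻¹.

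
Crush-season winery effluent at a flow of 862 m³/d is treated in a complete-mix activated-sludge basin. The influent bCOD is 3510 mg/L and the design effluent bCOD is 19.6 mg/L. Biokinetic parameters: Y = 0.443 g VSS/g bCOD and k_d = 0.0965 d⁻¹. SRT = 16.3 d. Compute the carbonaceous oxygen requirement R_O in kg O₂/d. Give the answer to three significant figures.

Y_obs = Y / (1 + k_d θ_c) = 0.443 / (1 + 0.0965 × 16.3) = 0.443 / 2.573 = 0.1722.
Mass of bCOD removed per day: Q(S₀ − S) = 862 × 3490 g/m³ = 3009 kg/d.
Biomass synthesised: P_X = Y_obs × 3009 = 518.0 kg VSS/d.
Carbonaceous O₂ demand = substrate oxidised − cell-mass equivalent = 3009 − 1.42 × 518.0 = 2273 kg O₂/d.

R_O ≈ 2270 kg O₂/d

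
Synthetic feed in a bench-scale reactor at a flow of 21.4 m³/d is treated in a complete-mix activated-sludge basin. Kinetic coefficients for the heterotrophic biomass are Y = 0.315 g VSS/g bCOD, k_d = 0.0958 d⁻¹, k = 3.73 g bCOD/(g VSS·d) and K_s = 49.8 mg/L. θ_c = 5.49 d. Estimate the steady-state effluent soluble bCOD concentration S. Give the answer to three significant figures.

From the Monod/SRT balance for a CMAS, S = K_s·(1+k_d θ_c)/[θ_c·(Y k − k_d) − 1] = 49.8 × (1 + 0.0958 × 5.49) / [5.49 × (0.315 × 3.73 − 0.0958) − 1] = 75.99 / 4.925 = 15.43 mg/L.

S ≈ 15.4 mg/L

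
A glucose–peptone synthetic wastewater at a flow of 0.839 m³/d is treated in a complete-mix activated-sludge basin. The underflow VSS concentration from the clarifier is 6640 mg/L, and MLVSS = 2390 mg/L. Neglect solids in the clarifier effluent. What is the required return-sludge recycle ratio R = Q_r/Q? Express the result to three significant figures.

Mass balance around the secondary clarifier (neglecting effluent solids): R = X / (X_r − X) = 2390 / (6640 − 2390) = 0.5624.

R ≈ 0.562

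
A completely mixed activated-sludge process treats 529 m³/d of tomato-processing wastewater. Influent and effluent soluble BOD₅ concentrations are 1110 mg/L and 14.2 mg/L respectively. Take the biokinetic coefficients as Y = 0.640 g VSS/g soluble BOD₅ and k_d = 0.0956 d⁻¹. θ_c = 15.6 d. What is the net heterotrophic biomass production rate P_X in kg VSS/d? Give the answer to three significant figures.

P_X ≈ 149 kg VSS/d

The observed yield is Y_obs = Y/(1 + k_d·θ_c) = 0.640 / (1 + 0.0956 × 15.6) = 0.640 / 2.491 = 0.2569 g VSS per g soluble BOD₅ removed.
ΔS = 1110 − 14.2 = 1096 mg/L, so the substrate removal rate is 529 × 1096/1000 = 579.7 kg soluble BOD₅/d.
P_X = Y_obs · Q(S₀ − S) = 0.2569 × 579.7 = 148.9 kg VSS/d.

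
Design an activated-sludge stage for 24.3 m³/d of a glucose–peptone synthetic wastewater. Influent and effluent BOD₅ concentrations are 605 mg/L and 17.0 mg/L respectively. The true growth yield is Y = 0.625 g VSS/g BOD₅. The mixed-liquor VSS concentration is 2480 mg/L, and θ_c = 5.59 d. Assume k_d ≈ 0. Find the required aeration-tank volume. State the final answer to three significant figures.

Biomass mass balance (decay neglected): V·X = Y·Q·(S₀ − S)·θ_c, so V = 0.625 × 24.3 × (605 − 17.0) × 5.59 / 2480 = 20.13 m³.

V ≈ 20.1 m³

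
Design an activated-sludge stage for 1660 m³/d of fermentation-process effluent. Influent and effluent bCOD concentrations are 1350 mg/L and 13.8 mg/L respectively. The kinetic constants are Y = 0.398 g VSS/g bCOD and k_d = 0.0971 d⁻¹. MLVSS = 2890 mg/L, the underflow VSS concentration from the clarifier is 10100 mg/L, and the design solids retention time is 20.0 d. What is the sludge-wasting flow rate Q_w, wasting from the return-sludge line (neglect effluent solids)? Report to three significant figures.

Steady-state biomass mass balance: V·X·(1 + k_d·θ_c) = Y·Q·(S₀ − S)·θ_c, so V = 0.398 × 1660 × (1350 − 13.8) × 20.0 / [2890 × (1 + 0.0971 × 20.0)] = 1.77×10^7 / 8502 = 2077 m³.
Q_w = (V·X)/(θ_c X_r) = 2077 × 2890 / (20.0 × 10100) = 29.71 m³/d.

Q_w ≈ 29.7 m³/d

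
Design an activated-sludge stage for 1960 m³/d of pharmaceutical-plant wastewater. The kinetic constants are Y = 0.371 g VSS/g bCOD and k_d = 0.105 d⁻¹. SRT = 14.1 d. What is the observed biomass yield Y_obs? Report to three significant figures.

Y_obs ≈ 0.150 g VSS/g bCOD

The observed yield is Y_obs = Y/(1 + k_d·θ_c) = 0.371 / (1 + 0.105 × 14.1) = 0.371 / 2.481 = 0.1496 g VSS per g bCOD removed.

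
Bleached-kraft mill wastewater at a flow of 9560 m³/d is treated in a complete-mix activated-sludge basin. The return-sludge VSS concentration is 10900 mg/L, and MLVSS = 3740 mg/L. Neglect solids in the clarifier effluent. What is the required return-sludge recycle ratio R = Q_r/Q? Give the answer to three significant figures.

R ≈ 0.522

Solids balance on the clarifier gives (1+R)X = R·X_r, so R = X/(X_r − X) = 3740 / (10900 − 3740) = 0.5223.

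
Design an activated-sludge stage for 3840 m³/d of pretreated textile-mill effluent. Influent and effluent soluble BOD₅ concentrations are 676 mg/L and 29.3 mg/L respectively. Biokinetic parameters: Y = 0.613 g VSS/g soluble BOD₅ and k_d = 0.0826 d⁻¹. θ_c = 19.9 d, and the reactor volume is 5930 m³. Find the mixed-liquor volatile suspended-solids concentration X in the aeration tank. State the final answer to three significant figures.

X ≈ 1930 mg/L

From V·X·(1 + k_d·θ_c) = Y·Q·(S₀ − S)·θ_c: X = 0.613 × 3840 × (676 − 29.3) × 19.9 / [5930 × (1 + 0.0826 × 19.9)] = 1932 mg/L.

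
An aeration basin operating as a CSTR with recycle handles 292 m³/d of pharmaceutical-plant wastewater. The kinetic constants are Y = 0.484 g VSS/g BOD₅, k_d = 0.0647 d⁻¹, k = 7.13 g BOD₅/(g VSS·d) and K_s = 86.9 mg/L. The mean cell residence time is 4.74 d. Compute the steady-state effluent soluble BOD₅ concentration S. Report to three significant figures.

S ≈ 7.54 mg/L

Effluent substrate depends only on kinetics and SRT: S = K_s(1 + k_d θ_c) / [θ_c(Yk − k_d) − 1] = 86.9 × (1 + 0.0647 × 4.74) / [4.74 × (0.484 × 7.13 − 0.0647) − 1] = 113.6 / 15.05 = 7.545 mg/L.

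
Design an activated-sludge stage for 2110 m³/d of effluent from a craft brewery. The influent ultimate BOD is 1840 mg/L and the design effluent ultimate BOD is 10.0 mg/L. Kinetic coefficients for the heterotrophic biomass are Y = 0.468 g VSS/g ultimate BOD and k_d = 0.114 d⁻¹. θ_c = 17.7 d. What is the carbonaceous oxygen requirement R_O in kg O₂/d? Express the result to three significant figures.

Correct the yield for decay: Y_obs = Y/(1 + k_d θ_c) = 0.468 / (1 + 0.114 × 17.7) = 0.468 / 3.018 = 0.1551.
Substrate removed = Q·(S₀ − S) = 2110 m³/d × (1840 − 10.0) g/m³ = 3.86×10^6 g/d = 3861 kg/d.
Biomass synthesised: P_X = Y_obs × 3861 = 598.8 kg VSS/d.
Carbonaceous O₂ demand = substrate oxidised − cell-mass equivalent = 3861 − 1.42 × 598.8 = 3011 kg O₂/d.

R_O ≈ 3010 kg O₂/d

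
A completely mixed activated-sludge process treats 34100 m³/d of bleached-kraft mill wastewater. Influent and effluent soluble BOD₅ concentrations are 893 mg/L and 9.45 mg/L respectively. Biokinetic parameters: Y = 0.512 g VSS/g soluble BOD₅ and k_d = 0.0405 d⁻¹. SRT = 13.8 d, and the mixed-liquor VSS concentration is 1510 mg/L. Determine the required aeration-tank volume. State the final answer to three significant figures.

From the SRT design equation V = Y Q (S₀−S) θ_c / [X (1 + k_d θ_c)] = 0.512 × 34100 × (893 − 9.45) × 13.8 / [1510 × (1 + 0.0405 × 13.8)] = 2.13×10^8 / 2354 = 90436 m³.

V ≈ 90400 m³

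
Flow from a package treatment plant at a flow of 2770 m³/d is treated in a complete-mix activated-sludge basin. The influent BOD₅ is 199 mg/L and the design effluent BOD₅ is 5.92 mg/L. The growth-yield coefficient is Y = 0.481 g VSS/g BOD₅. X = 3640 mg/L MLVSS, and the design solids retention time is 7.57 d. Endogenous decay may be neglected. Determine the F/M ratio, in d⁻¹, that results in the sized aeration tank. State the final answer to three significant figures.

V·X = Y·Q·ΔS·θ_c gives V = 0.481 × 2770 × (199 − 5.92) × 7.57 / 3640 = 535.0 m³.
F/M = Q·S₀ / (V·X) = 2770 × 199 / (535.0 × 3640) = 0.2831 g BOD₅·(g VSS·d)⁻¹.

F/M ≈ 0.283 d⁻¹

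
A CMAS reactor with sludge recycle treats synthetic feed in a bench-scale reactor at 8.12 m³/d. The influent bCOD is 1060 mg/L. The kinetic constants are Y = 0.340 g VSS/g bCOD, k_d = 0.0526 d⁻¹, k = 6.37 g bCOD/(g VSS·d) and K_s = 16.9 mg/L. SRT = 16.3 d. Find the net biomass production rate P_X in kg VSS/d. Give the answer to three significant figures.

P_X ≈ 1.57 kg VSS/d

From the Monod/SRT balance for a CMAS, S = K_s·(1+k_d θ_c)/[θ_c·(Y k − k_d) − 1] = 16.9 × (1 + 0.0526 × 16.3) / [16.3 × (0.340 × 6.37 − 0.0526) − 1] = 31.39 / 33.45 = 0.9385 mg/L.
The observed yield is Y_obs = Y/(1 + k_d·θ_c) = 0.340 / (1 + 0.0526 × 16.3) = 0.340 / 1.857 = 0.1831 g VSS per g bCOD removed.
Substrate removed = Q·(S₀ − S) = 8.12 m³/d × (1060 − 0.939) g/m³ = 8.6×10^3 g/d = 8.600 kg/d.
Biomass produced: P_X = Y_obs·Q·ΔS = 0.1831 × 8.600 ≈ 1.574 kg VSS/d.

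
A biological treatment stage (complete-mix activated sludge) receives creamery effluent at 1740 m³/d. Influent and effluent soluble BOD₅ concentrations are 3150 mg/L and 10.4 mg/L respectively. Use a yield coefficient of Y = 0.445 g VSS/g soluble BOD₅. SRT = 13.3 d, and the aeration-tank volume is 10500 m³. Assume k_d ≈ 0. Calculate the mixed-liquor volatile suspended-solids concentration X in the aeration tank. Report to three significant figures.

From V·X = Y·Q·(S₀ − S)·θ_c (decay neglected): X = 0.445 × 1740 × (3150 − 10.4) × 13.3 / 10500 = 3079 mg/L.

X ≈ 3080 mg/L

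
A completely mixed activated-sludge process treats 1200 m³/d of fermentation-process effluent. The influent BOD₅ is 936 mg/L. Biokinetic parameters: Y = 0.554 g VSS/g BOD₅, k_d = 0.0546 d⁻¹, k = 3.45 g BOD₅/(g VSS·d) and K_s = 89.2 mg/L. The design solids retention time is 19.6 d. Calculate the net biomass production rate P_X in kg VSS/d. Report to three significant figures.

P_X ≈ 299 kg VSS/d

For a completely mixed reactor with recycle the Lawrence–McCarty relation gives S = K_s·(1 + k_d·θ_c) / [θ_c·(Y·k − k_d) − 1] = 89.2 × (1 + 0.0546 × 19.6) / [19.6 × (0.554 × 3.45 − 0.0546) − 1] = 184.7 / 35.39 = 5.218 mg/L.
Correct the yield for decay: Y_obs = Y/(1 + k_d θ_c) = 0.554 / (1 + 0.0546 × 19.6) = 0.554 / 2.070 = 0.2676.
ΔS = 936 − 5.22 = 930.8 mg/L, so the substrate removal rate is 1200 × 930.8/1000 = 1117 kg BOD₅/d.
P_X = Y_obs · Q(S₀ − S) = 0.2676 × 1117 = 298.9 kg VSS/d.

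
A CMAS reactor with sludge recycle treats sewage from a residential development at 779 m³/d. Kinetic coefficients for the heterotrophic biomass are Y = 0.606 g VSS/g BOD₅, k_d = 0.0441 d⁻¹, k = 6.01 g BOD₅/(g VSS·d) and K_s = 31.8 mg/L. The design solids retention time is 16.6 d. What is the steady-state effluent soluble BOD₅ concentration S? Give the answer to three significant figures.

For a completely mixed reactor with recycle the Lawrence–McCarty relation gives S = K_s·(1 + k_d·θ_c) / [θ_c·(Y·k − k_d) − 1] = 31.8 × (1 + 0.0441 × 16.6) / [16.6 × (0.606 × 6.01 − 0.0441) − 1] = 55.08 / 58.73 = 0.9379 mg/L.

S ≈ 0.938 mg/L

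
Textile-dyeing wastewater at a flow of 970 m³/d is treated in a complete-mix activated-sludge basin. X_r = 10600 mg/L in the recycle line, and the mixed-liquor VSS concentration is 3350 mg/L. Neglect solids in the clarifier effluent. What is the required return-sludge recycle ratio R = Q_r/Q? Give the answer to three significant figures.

Mass balance around the secondary clarifier (neglecting effluent solids): R = X / (X_r − X) = 3350 / (10600 − 3350) = 0.4621.

R ≈ 0.462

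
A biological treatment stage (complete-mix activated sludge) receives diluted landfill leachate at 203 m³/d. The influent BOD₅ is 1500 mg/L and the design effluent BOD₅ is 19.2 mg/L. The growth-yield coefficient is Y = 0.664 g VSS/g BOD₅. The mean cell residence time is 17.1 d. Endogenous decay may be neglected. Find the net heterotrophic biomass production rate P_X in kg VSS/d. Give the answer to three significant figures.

P_X ≈ 200 kg VSS/d

Since k_d ≈ 0, Y_obs = Y = 0.664 g VSS/g BOD₅.
Q·(S₀ − S) = 203 × (1500 − 19.2) × 10⁻³ = 300.6 kg/d removed.
P_X = Y_obs · Q(S₀ − S) = 0.6640 × 300.6 = 199.6 kg VSS/d.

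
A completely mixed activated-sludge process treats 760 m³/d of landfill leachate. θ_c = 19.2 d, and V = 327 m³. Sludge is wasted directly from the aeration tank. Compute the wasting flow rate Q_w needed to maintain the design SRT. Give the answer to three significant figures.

Q_w ≈ 17.0 m³/d

Wasting from the aeration tank: Q_w = V / θ_c = 327.0 / 19.2 = 17.03 m³/d.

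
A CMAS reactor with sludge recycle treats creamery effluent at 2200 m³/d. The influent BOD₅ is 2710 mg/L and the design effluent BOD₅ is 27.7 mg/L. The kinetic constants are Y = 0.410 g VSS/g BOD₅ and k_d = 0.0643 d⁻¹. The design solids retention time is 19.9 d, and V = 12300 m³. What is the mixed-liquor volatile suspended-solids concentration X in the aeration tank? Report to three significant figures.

X ≈ 1720 mg/L

X = Y·Q·ΔS·θ_c / [V·(1 + k_d θ_c)] = 0.410 × 2200 × (2710 − 27.7) × 19.9 / [12300 × (1 + 0.0643 × 19.9)] = 1717 mg/L.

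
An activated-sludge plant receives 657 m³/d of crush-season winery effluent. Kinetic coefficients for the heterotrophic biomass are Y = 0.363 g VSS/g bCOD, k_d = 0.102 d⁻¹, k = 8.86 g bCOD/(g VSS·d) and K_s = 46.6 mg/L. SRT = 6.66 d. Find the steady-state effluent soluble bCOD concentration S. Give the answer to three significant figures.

S ≈ 3.96 mg/L

Effluent substrate depends only on kinetics and SRT: S = K_s(1 + k_d θ_c) / [θ_c(Yk − k_d) − 1] = 46.6 × (1 + 0.102 × 6.66) / [6.66 × (0.363 × 8.86 − 0.102) − 1] = 78.26 / 19.74 = 3.964 mg/L.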